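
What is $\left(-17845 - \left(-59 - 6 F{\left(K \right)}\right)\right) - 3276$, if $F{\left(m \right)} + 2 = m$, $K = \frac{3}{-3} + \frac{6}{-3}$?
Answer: $-21092$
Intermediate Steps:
$K = -3$ ($K = 3 \left(- \frac{1}{3}\right) + 6 \left(- \frac{1}{3}\right) = -1 - 2 = -3$)
$F{\left(m \right)} = -2 + m$
$\left(-17845 - \left(-59 - 6 F{\left(K \right)}\right)\right) - 3276 = \left(-17845 - \left(-59 - 6 \left(-2 - 3\right)\right)\right) - 3276 = \left(-17845 - \left(-59 - -30\right)\right) - 3276 = \left(-17845 - \left(-59 + 30\right)\right) - 3276 = \left(-17845 - -29\right) - 3276 = \left(-17845 + 29\right) - 3276 = -17816 - 3276 = -21092$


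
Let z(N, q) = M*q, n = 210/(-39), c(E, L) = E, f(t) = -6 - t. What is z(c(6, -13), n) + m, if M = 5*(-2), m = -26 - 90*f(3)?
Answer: 10892/13 ≈ 837.85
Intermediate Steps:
m = 784 (m = -26 - 90*(-6 - 1*3) = -26 - 90*(-6 - 3) = -26 - 90*(-9) = -26 + 810 = 784)
M = -10
n = -70/13 (n = 210*(-1/39) = -70/13 ≈ -5.3846)
z(N, q) = -10*q
z(c(6, -13), n) + m = -10*(-70/13) + 784 = 700/13 + 784 = 10892/13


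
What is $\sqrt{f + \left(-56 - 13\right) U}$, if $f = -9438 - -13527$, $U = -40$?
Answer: $3 \sqrt{761} \approx 82.759$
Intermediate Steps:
$f = 4089$ ($f = -9438 + 13527 = 4089$)
$\sqrt{f + \left(-56 - 13\right) U} = \sqrt{4089 + \left(-56 - 13\right) \left(-40\right)} = \sqrt{4089 - -2760} = \sqrt{4089 + 2760} = \sqrt{6849} = 3 \sqrt{761}$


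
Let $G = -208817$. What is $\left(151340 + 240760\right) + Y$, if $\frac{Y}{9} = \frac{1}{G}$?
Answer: $\frac{81877145691}{208817} \approx 3.921 \cdot 10^{5}$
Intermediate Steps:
$Y = - \frac{9}{208817}$ ($Y = \frac{9}{-208817} = 9 \left(- \frac{1}{208817}\right) = - \frac{9}{208817} \approx -4.31 \cdot 10^{-5}$)
$\left(151340 + 240760\right) + Y = \left(151340 + 240760\right) - \frac{9}{208817} = 392100 - \frac{9}{208817} = \frac{81877145691}{208817}$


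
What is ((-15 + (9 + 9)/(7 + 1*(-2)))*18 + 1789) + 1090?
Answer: 13369/5 ≈ 2673.8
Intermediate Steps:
((-15 + (9 + 9)/(7 + 1*(-2)))*18 + 1789) + 1090 = ((-15 + 18/(7 - 2))*18 + 1789) + 1090 = ((-15 + 18/5)*18 + 1789) + 1090 = (-57/5*18 + 1789) + 1090 = (-1026/5 + 1789) + 1090 = 7919/5 + 1090 = 13369/5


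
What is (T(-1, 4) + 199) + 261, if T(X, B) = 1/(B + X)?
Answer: 1381/3 ≈ 460.33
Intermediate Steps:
(T(-1, 4) + 199) + 261 = (1/(4 - 1) + 199) + 261 = (1/3 + 199) + 261 = (⅓ + 199) + 261 = 598/3 + 261 = 1381/3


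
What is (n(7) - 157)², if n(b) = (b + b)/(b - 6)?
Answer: 20449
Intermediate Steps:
n(b) = 2*b/(-6 + b) (n(b) = (2*b)/(-6 + b) = 2*b/(-6 + b))
(n(7) - 157)² = (2*7/(-6 + 7) - 157)² = (2*7/1 - 157)² = (2*7*1 - 157)² = (14 - 157)² = (-143)² = 20449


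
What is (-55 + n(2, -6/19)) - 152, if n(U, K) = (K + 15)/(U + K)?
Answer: -6345/32 ≈ -198.28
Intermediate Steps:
n(U, K) = (15 + K)/(K + U)
(-55 + n(2, -6/19)) - 152 = (-55 + (15 - 6/19)/(-6/19 + 2)) - 152 = (-55 + (279/19)/(32/19)) - 152 = (-55 + (19/32)*(279/19)) - 152 = (-55 + 279/32) - 152 = -1481/32 - 152 = -6345/32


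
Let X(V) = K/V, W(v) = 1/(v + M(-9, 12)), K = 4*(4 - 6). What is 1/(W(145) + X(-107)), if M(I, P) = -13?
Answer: 14124/1163 ≈ 12.144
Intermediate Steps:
K = -8 (K = 4*(-2) = -8)
W(v) = 1/(-13 + v) (W(v) = 1/(v - 13) = 1/(-13 + v))
X(V) = -8/V
1/(W(145) + X(-107)) = 1/(1/(-13 + 145) - 8/(-107)) = 1/(1/132 - 8*(-1/107)) = 1/(1/132 + 8/107) = 1/(1163/14124) = 14124/1163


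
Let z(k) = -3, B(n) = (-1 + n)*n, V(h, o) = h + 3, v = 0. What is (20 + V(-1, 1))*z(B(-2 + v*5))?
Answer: -66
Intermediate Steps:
V(h, o) = 3 + h
B(n) = n*(-1 + n)
(20 + V(-1, 1))*z(B(-2 + v*5)) = (20 + (3 - 1))*(-3) = (20 + 2)*(-3) = 22*(-3) = -66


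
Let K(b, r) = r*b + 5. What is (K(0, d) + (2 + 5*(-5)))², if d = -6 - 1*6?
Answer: 324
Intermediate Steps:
d = -12 (d = -6 - 6 = -12)
K(b, r) = 5 + b*r (K(b, r) = b*r + 5 = 5 + b*r)
(K(0, d) + (2 + 5*(-5)))² = ((5 + 0*(-12)) + (2 + 5*(-5)))² = ((5 + 0) + (2 - 25))² = (5 - 23)² = (-18)² = 324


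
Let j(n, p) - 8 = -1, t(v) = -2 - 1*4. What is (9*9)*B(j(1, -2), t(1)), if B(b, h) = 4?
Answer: 324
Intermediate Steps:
t(v) = -6 (t(v) = -2 - 4 = -6)
j(n, p) = 7 (j(n, p) = 8 - 1 = 7)
(9*9)*B(j(1, -2), t(1)) = (9*9)*4 = 81*4 = 324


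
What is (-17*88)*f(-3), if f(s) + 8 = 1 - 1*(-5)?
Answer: 2992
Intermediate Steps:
f(s) = -2 (f(s) = -8 + (1 - 1*(-5)) = -8 + (1 + 5) = -8 + 6 = -2)
(-17*88)*f(-3) = -17*88*(-2) = -1496*(-2) = 2992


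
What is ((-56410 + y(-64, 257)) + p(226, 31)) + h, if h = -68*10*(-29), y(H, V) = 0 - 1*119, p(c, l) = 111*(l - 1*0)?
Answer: -33368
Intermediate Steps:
p(c, l) = 111*l (p(c, l) = 111*(l + 0) = 111*l)
y(H, V) = -119 (y(H, V) = 0 - 119 = -119)
h = 19720 (h = -680*(-29) = 19720)
((-56410 + y(-64, 257)) + p(226, 31)) + h = ((-56410 - 119) + 111*31) + 19720 = (-56529 + 3441) + 19720 = -53088 + 19720 = -33368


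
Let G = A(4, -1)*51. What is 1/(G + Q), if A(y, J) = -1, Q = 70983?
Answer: 1/70932 ≈ 1.4098e-5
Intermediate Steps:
G = -51 (G = -1*51 = -51)
1/(G + Q) = 1/(-51 + 70983) = 1/70932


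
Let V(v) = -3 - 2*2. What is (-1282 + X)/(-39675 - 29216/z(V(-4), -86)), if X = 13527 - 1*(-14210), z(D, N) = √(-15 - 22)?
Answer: -38835278625/59095482781 - 772909280*I*√37/59095482781 ≈ -0.65716 - 0.079556*I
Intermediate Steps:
V(v) = -7 (V(v) = -3 - 4 = -7)
z(D, N) = I*√37 (z(D, N) = √(-37) = I*√37)
X = 27737 (X = 13527 + 14210 = 27737)
(-1282 + X)/(-39675 - 29216/z(V(-4), -86)) = (-1282 + 27737)/(-39675 - 29216*(-I*√37/37)) = 26455/(-39675 - (-29216)*I*√37/37) = 26455/(-39675 + 29216*I*√37/37)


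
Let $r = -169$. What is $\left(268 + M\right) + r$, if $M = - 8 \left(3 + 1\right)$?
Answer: $67$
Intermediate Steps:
$M = -32$ ($M = \left(-8\right) 4 = -32$)
$\left(268 + M\right) + r = \left(268 - 32\right) - 169 = 236 - 169 = 67$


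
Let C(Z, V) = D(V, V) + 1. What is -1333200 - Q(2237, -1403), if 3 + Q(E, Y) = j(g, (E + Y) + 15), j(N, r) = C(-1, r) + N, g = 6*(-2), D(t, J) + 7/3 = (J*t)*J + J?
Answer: -1839882245/3 ≈ -6.1329e+8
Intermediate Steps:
D(t, J) = -7/3 + J + t*J**2 (D(t, J) = -7/3 + ((J*t)*J + J) = -7/3 + (t*J**2 + J) = -7/3 + (J + t*J**2) = -7/3 + J + t*J**2)
g = -12
C(Z, V) = -4/3 + V + V**3 (C(Z, V) = (-7/3 + V + V*V**2) + 1 = (-7/3 + V + V**3) + 1 = -4/3 + V + V**3)
j(N, r) = -4/3 + N + r + r**3 (j(N, r) = (-4/3 + r + r**3) + N = -4/3 + N + r + r**3)
Q(E, Y) = -4/3 + E + Y + (15 + E + Y)**3 (Q(E, Y) = -3 + (-4/3 - 12 + ((E + Y) + 15) + ((E + Y) + 15)**3) = -3 + (-4/3 - 12 + (15 + E + Y) + (15 + E + Y)**3) = -3 + (5/3 + E + Y + (15 + E + Y)**3) = -4/3 + E + Y + (15 + E + Y)**3)
-1333200 - Q(2237, -1403) = -1333200 - (-4/3 + 2237 - 1403 + (15 + 2237 - 1403)**3) = -1333200 - (-4/3 + 2237 - 1403 + 849**3) = -1333200 - (-4/3 + 2237 - 1403 + 611960049) = -1333200 - 1*1835882645/3 = -1333200 - 1835882645/3 = -1839882245/3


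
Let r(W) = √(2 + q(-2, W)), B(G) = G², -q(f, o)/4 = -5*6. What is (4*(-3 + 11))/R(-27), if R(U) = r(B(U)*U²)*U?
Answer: -16*√122/1647 ≈ -0.10730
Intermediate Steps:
q(f, o) = 120 (q(f, o) = -(-20)*6 = -4*(-30) = 120)
r(W) = √122 (r(W) = √(2 + 120) = √122)
R(U) = U*√122 (R(U) = √122*U = U*√122)
(4*(-3 + 11))/R(-27) = (4*(-3 + 11))/((-27*√122)) = (4*8)*(-√122/3294) = 32*(-√122/3294) = -16*√122/1647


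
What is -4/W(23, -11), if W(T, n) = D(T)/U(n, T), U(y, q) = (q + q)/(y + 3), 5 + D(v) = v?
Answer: 23/18 ≈ 1.2778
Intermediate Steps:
D(v) = -5 + v
U(y, q) = 2*q/(3 + y) (U(y, q) = (2*q)/(3 + y) = 2*q/(3 + y))
W(T, n) = (-5 + T)*(3 + n)/(2*T) (W(T, n) = (-5 + T)/((2*T/(3 + n))) = (-5 + T)*((3 + n)/(2*T)) = (-5 + T)*(3 + n)/(2*T))
-4/W(23, -11) = -4*46/((-5 + 23)*(3 - 11)) = -4/((½)*(1/23)*18*(-8)) = -4/(-72/23) = -4*(-23/72) = 23/18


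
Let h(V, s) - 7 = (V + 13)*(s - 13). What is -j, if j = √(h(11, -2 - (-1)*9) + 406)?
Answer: -√269 ≈ -16.401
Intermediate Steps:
h(V, s) = 7 + (-13 + s)*(13 + V) (h(V, s) = 7 + (V + 13)*(s - 13) = 7 + (13 + V)*(-13 + s) = 7 + (-13 + s)*(13 + V))
j = √269 (j = √((-162 - 13*11 + 13*(-2 - (-1)*9) + 11*(-2 - (-1)*9)) + 406) = √((-162 - 143 + 13*(-2 - 1*(-9)) + 11*(-2 - 1*(-9))) + 406) = √((-162 - 143 + 13*(-2 + 9) + 11*(-2 + 9)) + 406) = √((-162 - 143 + 13*7 + 11*7) + 406) = √((-162 - 143 + 91 + 77) + 406) = √(-137 + 406) = √269 ≈ 16.401)
-j = -√269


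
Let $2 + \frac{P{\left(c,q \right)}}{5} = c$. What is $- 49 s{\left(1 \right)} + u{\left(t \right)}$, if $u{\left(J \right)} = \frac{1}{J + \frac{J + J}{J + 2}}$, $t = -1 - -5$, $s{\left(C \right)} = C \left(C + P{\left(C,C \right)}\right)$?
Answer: $\frac{3139}{16} \approx 196.19$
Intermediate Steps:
$P{\left(c,q \right)} = -10 + 5 c$
$s{\left(C \right)} = C \left(-10 + 6 C\right)$ ($s{\left(C \right)} = C \left(C + \left(-10 + 5 C\right)\right) = C \left(-10 + 6 C\right)$)
$t = 4$ ($t = -1 + 5 = 4$)
$u{\left(J \right)} = \frac{1}{J + \frac{2 J}{2 + J}}$
$- 49 s{\left(1 \right)} + u{\left(t \right)} = - 49 \cdot 2 \cdot 1 \left(-5 + 3 \cdot 1\right) + \frac{2 + 4}{4 \left(4 + 4\right)} = - 49 \cdot 2 \cdot 1 \left(-5 + 3\right) + \frac{1}{4} \cdot \frac{1}{8} \cdot 6 = - 49 \cdot 2 \cdot 1 \left(-2\right) + \frac{1}{4} \cdot \frac{1}{8} \cdot 6 = \left(-49\right) \left(-4\right) + \frac{3}{16} = 196 + \frac{3}{16} = \frac{3139}{16}$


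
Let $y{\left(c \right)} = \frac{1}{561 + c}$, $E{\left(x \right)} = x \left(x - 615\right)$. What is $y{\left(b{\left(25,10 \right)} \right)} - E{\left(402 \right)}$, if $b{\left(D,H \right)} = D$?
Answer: $\frac{50176837}{586} \approx 85626.0$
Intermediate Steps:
$E{\left(x \right)} = x \left(-615 + x\right)$
$y{\left(b{\left(25,10 \right)} \right)} - E{\left(402 \right)} = \frac{1}{561 + 25} - 402 \left(-615 + 402\right) = \frac{1}{586} - 402 \left(-213\right) = \frac{1}{586} - -85626 = \frac{1}{586} + 85626 = \frac{50176837}{586}$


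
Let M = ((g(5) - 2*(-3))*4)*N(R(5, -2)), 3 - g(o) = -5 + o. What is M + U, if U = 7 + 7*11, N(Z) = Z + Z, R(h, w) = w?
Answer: -60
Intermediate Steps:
g(o) = 8 - o (g(o) = 3 - (-5 + o) = 3 + (5 - o) = 8 - o)
N(Z) = 2*Z
U = 84 (U = 7 + 77 = 84)
M = -144 (M = (((8 - 1*5) - 2*(-3))*4)*(2*(-2)) = (((8 - 5) + 6)*4)*(-4) = ((3 + 6)*4)*(-4) = (9*4)*(-4) = 36*(-4) = -144)
M + U = -144 + 84 = -60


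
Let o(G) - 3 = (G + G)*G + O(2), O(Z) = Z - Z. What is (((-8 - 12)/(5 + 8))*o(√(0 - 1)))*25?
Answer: -500/13 ≈ -38.462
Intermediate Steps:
O(Z) = 0
o(G) = 3 + 2*G² (o(G) = 3 + ((G + G)*G + 0) = 3 + ((2*G)*G + 0) = 3 + (2*G² + 0) = 3 + 2*G²)
(((-8 - 12)/(5 + 8))*o(√(0 - 1)))*25 = (((-8 - 12)/(5 + 8))*(3 + 2*(√(0 - 1))²))*25 = ((-20/13)*(3 + 2*(√(-1))²))*25 = ((-20*1/13)*(3 + 2*I²))*25 = -20*(3 + 2*(-1))/13*25 = -20*(3 - 2)/13*25 = -20/13*1*25 = -20/13*25 = -500/13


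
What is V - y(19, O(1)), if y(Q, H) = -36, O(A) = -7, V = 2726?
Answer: 2762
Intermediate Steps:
V - y(19, O(1)) = 2726 - 1*(-36) = 2726 + 36 = 2762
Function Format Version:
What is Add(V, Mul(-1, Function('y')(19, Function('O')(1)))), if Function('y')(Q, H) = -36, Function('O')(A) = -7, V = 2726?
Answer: 2762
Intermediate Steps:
Add(V, Mul(-1, Function('y')(19, Function('O')(1)))) = Add(2726, Mul(-1, -36)) = Add(2726, 36) = 2762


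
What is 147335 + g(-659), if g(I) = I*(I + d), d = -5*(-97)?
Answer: 262001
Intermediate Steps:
d = 485
g(I) = I*(485 + I) (g(I) = I*(I + 485) = I*(485 + I))
147335 + g(-659) = 147335 - 659*(485 - 659) = 147335 - 659*(-174) = 147335 + 114666 = 262001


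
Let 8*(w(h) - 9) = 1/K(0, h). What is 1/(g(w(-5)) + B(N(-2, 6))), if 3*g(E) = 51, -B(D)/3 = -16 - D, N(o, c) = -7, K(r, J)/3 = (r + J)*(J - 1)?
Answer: 1/44 ≈ 0.022727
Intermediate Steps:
K(r, J) = 3*(-1 + J)*(J + r) (K(r, J) = 3*((r + J)*(J - 1)) = 3*((J + r)*(-1 + J)) = 3*((-1 + J)*(J + r)) = 3*(-1 + J)*(J + r))
w(h) = 9 + 1/(8*(-3*h + 3*h²)) (w(h) = 9 + 1/(8*(-3*h - 3*0 + 3*h² + 3*h*0)) = 9 + 1/(8*(-3*h + 0 + 3*h² + 0)) = 9 + 1/(8*(-3*h + 3*h²)))
B(D) = 48 + 3*D (B(D) = -3*(-16 - D) = 48 + 3*D)
g(E) = 17 (g(E) = (⅓)*51 = 17)
1/(g(w(-5)) + B(N(-2, 6))) = 1/(17 + (48 + 3*(-7))) = 1/(17 + (48 - 21)) = 1/(17 + 27) = 1/44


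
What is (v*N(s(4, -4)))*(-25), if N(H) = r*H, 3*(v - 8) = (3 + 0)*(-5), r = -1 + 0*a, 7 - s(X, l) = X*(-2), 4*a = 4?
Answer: 1125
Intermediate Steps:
a = 1 (a = (1/4)*4 = 1)
s(X, l) = 7 + 2*X (s(X, l) = 7 - X*(-2) = 7 - (-2)*X = 7 + 2*X)
r = -1 (r = -1 + 0*1 = -1 + 0 = -1)
v = 3 (v = 8 + ((3 + 0)*(-5))/3 = 8 + (3*(-5))/3 = 8 + (1/3)*(-15) = 8 - 5 = 3)
N(H) = -H
(v*N(s(4, -4)))*(-25) = (3*(-(7 + 2*4)))*(-25) = (3*(-(7 + 8)))*(-25) = (3*(-1*15))*(-25) = (3*(-15))*(-25) = -45*(-25) = 1125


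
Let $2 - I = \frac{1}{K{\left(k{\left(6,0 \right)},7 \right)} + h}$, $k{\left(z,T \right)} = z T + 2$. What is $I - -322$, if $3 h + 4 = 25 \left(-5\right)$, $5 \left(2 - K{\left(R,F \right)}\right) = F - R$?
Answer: $\frac{13609}{42} \approx 324.02$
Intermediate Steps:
$k{\left(z,T \right)} = 2 + T z$ ($k{\left(z,T \right)} = T z + 2 = 2 + T z$)
$K{\left(R,F \right)} = 2 - \frac{F}{5} + \frac{R}{5}$ ($K{\left(R,F \right)} = 2 - \frac{F - R}{5} = 2 - \left(- \frac{R}{5} + \frac{F}{5}\right) = 2 - \frac{F}{5} + \frac{R}{5}$)
$h = -43$ ($h = - \frac{4}{3} + \frac{25 \left(-5\right)}{3} = - \frac{4}{3} + \frac{1}{3} \left(-125\right) = - \frac{4}{3} - \frac{125}{3} = -43$)
$I = \frac{85}{42}$ ($I = 2 - \frac{1}{\left(2 - \frac{7}{5} + \frac{2 + 0 \cdot 6}{5}\right) - 43} = 2 - \frac{1}{\left(2 - \frac{7}{5} + \frac{2 + 0}{5}\right) - 43} = 2 - \frac{1}{\left(2 - \frac{7}{5} + \frac{1}{5} \cdot 2\right) - 43} = 2 - \frac{1}{\left(2 - \frac{7}{5} + \frac{2}{5}\right) - 43} = 2 - \frac{1}{1 - 43} = 2 - \frac{1}{-42} = 2 - - \frac{1}{42} = 2 + \frac{1}{42} = \frac{85}{42} \approx 2.0238$)
$I - -322 = \frac{85}{42} - -322 = \frac{85}{42} + 322 = \frac{13609}{42}$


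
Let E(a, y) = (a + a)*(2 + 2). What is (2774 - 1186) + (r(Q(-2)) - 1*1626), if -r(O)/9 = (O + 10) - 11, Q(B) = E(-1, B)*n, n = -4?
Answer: -317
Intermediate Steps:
E(a, y) = 8*a (E(a, y) = (2*a)*4 = 8*a)
Q(B) = 32 (Q(B) = (8*(-1))*(-4) = -8*(-4) = 32)
r(O) = 9 - 9*O (r(O) = -9*((O + 10) - 11) = -9*((10 + O) - 11) = -9*(-1 + O) = 9 - 9*O)
(2774 - 1186) + (r(Q(-2)) - 1*1626) = (2774 - 1186) + ((9 - 9*32) - 1*1626) = 1588 + ((9 - 288) - 1626) = 1588 + (-279 - 1626) = 1588 - 1905 = -317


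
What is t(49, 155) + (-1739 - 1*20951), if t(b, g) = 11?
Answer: -22679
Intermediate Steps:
t(49, 155) + (-1739 - 1*20951) = 11 + (-1739 - 1*20951) = 11 + (-1739 - 20951) = 11 - 22690 = -22679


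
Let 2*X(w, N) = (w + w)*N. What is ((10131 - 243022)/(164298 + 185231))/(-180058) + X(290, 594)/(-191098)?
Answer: -5420611732198501/6013423390272418 ≈ -0.90142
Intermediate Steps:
X(w, N) = N*w (X(w, N) = ((w + w)*N)/2 = ((2*w)*N)/2 = (2*N*w)/2 = N*w)
((10131 - 243022)/(164298 + 185231))/(-180058) + X(290, 594)/(-191098) = ((10131 - 243022)/(164298 + 185231))/(-180058) + (594*290)/(-191098) = -232891/349529*(-1/180058) + 172260*(-1/191098) = -232891*1/349529*(-1/180058) - 86130/95549 = -232891/349529*(-1/180058) - 86130/95549 = 232891/62935492682 - 86130/95549 = -5420611732198501/6013423390272418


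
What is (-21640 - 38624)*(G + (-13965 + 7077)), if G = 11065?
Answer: -251722728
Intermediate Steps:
(-21640 - 38624)*(G + (-13965 + 7077)) = (-21640 - 38624)*(11065 + (-13965 + 7077)) = -60264*(11065 - 6888) = -60264*4177 = -251722728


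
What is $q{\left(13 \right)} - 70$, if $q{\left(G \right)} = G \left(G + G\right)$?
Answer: $268$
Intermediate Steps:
$q{\left(G \right)} = 2 G^{2}$ ($q{\left(G \right)} = G 2 G = 2 G^{2}$)
$q{\left(13 \right)} - 70 = 2 \cdot 13^{2} - 70 = 2 \cdot 169 - 70 = 338 - 70 = 268$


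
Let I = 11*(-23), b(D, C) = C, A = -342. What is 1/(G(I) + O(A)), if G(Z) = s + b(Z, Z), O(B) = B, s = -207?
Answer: -1/802 ≈ -0.0012469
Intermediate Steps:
I = -253
G(Z) = -207 + Z
1/(G(I) + O(A)) = 1/((-207 - 253) - 342) = 1/(-460 - 342) = 1/(-802) = -1/802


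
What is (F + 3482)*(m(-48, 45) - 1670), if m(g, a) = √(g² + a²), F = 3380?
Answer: -11459540 + 20586*√481 ≈ -1.1008e+7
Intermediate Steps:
m(g, a) = √(a² + g²)
(F + 3482)*(m(-48, 45) - 1670) = (3380 + 3482)*(√(45² + (-48)²) - 1670) = 6862*(√(2025 + 2304) - 1670) = 6862*(√4329 - 1670) = 6862*(3*√481 - 1670) = 6862*(-1670 + 3*√481) = -11459540 + 20586*√481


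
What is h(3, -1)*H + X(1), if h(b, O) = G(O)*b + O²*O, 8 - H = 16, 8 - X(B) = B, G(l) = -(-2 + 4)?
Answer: 63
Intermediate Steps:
G(l) = -2 (G(l) = -1*2 = -2)
X(B) = 8 - B
H = -8 (H = 8 - 1*16 = 8 - 16 = -8)
h(b, O) = O³ - 2*b (h(b, O) = -2*b + O²*O = -2*b + O³ = O³ - 2*b)
h(3, -1)*H + X(1) = ((-1)³ - 2*3)*(-8) + (8 - 1*1) = (-1 - 6)*(-8) + (8 - 1) = -7*(-8) + 7 = 56 + 7 = 63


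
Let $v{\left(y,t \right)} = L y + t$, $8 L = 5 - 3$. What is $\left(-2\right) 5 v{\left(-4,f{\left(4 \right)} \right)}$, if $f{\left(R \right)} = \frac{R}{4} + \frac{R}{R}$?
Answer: $-10$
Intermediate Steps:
$f{\left(R \right)} = 1 + \frac{R}{4}$ ($f{\left(R \right)} = R \frac{1}{4} + 1 = \frac{R}{4} + 1 = 1 + \frac{R}{4}$)
$L = \frac{1}{4}$ ($L = \frac{5 - 3}{8} = \frac{1}{8} \cdot 2 = \frac{1}{4} \approx 0.25$)
$v{\left(y,t \right)} = t + \frac{y}{4}$ ($v{\left(y,t \right)} = \frac{y}{4} + t = t + \frac{y}{4}$)
$\left(-2\right) 5 v{\left(-4,f{\left(4 \right)} \right)} = \left(-2\right) 5 \left(\left(1 + \frac{1}{4} \cdot 4\right) + \frac{1}{4} \left(-4\right)\right) = - 10 \left(\left(1 + 1\right) - 1\right) = - 10 \left(2 - 1\right) = \left(-10\right) 1 = -10$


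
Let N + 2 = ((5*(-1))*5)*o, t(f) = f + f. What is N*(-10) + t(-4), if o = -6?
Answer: -1488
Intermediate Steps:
t(f) = 2*f
N = 148 (N = -2 + ((5*(-1))*5)*(-6) = -2 - 5*5*(-6) = -2 - 25*(-6) = -2 + 150 = 148)
N*(-10) + t(-4) = 148*(-10) + 2*(-4) = -1480 - 8 = -1488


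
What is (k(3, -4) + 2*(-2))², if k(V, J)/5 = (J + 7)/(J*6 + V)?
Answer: 1089/49 ≈ 22.224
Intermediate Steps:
k(V, J) = 5*(7 + J)/(V + 6*J) (k(V, J) = 5*((J + 7)/(J*6 + V)) = 5*((7 + J)/(6*J + V)) = 5*((7 + J)/(V + 6*J)) = 5*(7 + J)/(V + 6*J))
(k(3, -4) + 2*(-2))² = (5*(7 - 4)/(3 + 6*(-4)) + 2*(-2))² = (5*3/(3 - 24) - 4)² = (5*3/(-21) - 4)² = (5*(-1/21)*3 - 4)² = (-5/7 - 4)² = (-33/7)² = 1089/49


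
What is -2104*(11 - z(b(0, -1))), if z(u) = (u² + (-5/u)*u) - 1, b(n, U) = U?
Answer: -33664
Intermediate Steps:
z(u) = -6 + u² (z(u) = (u² - 5) - 1 = (-5 + u²) - 1 = -6 + u²)
-2104*(11 - z(b(0, -1))) = -2104*(11 - (-6 + (-1)²)) = -2104*(11 - (-6 + 1)) = -2104*(11 - 1*(-5)) = -2104*(11 + 5) = -2104*16 = -33664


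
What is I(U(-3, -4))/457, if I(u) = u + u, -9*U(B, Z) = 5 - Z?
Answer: -2/457 ≈ -0.0043764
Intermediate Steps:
U(B, Z) = -5/9 + Z/9 (U(B, Z) = -(5 - Z)/9 = -5/9 + Z/9)
I(u) = 2*u
I(U(-3, -4))/457 = (2*(-5/9 + (⅑)*(-4)))/457 = (2*(-5/9 - 4/9))*(1/457) = (2*(-1))*(1/457) = -2*1/457 = -2/457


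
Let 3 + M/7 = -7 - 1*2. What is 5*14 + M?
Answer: -14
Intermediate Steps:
M = -84 (M = -21 + 7*(-7 - 1*2) = -21 + 7*(-7 - 2) = -21 + 7*(-9) = -21 - 63 = -84)
5*14 + M = 5*14 - 84 = 70 - 84 = -14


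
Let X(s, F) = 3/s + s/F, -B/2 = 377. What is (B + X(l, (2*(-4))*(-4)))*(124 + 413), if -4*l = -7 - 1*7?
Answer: -181161783/448 ≈ -4.0438e+5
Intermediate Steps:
B = -754 (B = -2*377 = -754)
l = 7/2 (l = -(-7 - 1*7)/4 = -(-7 - 7)/4 = -¼*(-14) = 7/2 ≈ 3.5000)
(B + X(l, (2*(-4))*(-4)))*(124 + 413) = (-754 + (3/(7/2) + 7/(2*(((2*(-4))*(-4))))))*(124 + 413) = (-754 + (3*(2/7) + 7/(2*((-8*(-4))))))*537 = (-754 + (6/7 + (7/2)/32))*537 = (-754 + (6/7 + (7/2)*(1/32)))*537 = (-754 + (6/7 + 7/64))*537 = (-754 + 433/448)*537 = -337359/448*537 = -181161783/448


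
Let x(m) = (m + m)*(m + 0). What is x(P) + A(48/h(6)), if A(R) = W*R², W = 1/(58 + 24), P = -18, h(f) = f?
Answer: 26600/41 ≈ 648.78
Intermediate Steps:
W = 1/82 ≈ 0.012195
x(m) = 2*m² (x(m) = (2*m)*m = 2*m²)
A(R) = R²/82
x(P) + A(48/h(6)) = 2*(-18)² + (48/6)²/82 = 2*324 + (48*(⅙))²/82 = 648 + (1/82)*8² = 648 + (1/82)*64 = 648 + 32/41 = 26600/41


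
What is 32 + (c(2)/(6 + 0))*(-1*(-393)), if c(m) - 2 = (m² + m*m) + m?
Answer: 818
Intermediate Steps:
c(m) = 2 + m + 2*m² (c(m) = 2 + ((m² + m*m) + m) = 2 + ((m² + m²) + m) = 2 + (2*m² + m) = 2 + (m + 2*m²) = 2 + m + 2*m²)
32 + (c(2)/(6 + 0))*(-1*(-393)) = 32 + ((2 + 2 + 2*2²)/(6 + 0))*(-1*(-393)) = 32 + ((2 + 2 + 2*4)/6)*393 = 32 + ((2 + 2 + 8)*(⅙))*393 = 32 + (12*(⅙))*393 = 32 + 2*393 = 32 + 786 = 818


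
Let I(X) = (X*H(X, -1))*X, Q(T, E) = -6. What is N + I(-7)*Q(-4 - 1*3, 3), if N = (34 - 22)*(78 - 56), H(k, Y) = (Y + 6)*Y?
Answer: 1734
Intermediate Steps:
H(k, Y) = Y*(6 + Y) (H(k, Y) = (6 + Y)*Y = Y*(6 + Y))
I(X) = -5*X**2 (I(X) = (X*(-(6 - 1)))*X = (X*(-1*5))*X = (X*(-5))*X = (-5*X)*X = -5*X**2)
N = 264 (N = 12*22 = 264)
N + I(-7)*Q(-4 - 1*3, 3) = 264 - 5*(-7)**2*(-6) = 264 - 5*49*(-6) = 264 - 245*(-6) = 264 + 1470 = 1734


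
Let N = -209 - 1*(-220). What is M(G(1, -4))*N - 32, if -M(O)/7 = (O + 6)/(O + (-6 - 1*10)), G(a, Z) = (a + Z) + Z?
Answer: -813/23 ≈ -35.348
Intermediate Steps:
G(a, Z) = a + 2*Z (G(a, Z) = (Z + a) + Z = a + 2*Z)
M(O) = -7*(6 + O)/(-16 + O) (M(O) = -7*(O + 6)/(O + (-6 - 1*10)) = -7*(6 + O)/(O + (-6 - 10)) = -7*(6 + O)/(O - 16) = -7*(6 + O)/(-16 + O))
N = 11 (N = -209 + 220 = 11)
M(G(1, -4))*N - 32 = (7*(-6 - (1 + 2*(-4)))/(-16 + (1 + 2*(-4))))*11 - 32 = (7*(-6 - (1 - 8))/(-16 + (1 - 8)))*11 - 32 = (7*(-6 - 1*(-7))/(-16 - 7))*11 - 32 = (7*(-6 + 7)/(-23))*11 - 32 = (7*(-1/23)*1)*11 - 32 = -7/23*11 - 32 = -77/23 - 32 = -813/23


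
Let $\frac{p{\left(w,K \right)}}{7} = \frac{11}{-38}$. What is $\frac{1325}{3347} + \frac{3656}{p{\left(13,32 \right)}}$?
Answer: $- \frac{464889991}{257719} \approx -1803.9$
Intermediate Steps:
$p{\left(w,K \right)} = - \frac{77}{38}$ ($p{\left(w,K \right)} = 7 \frac{11}{-38} = 7 \cdot 11 \left(- \frac{1}{38}\right) = 7 \left(- \frac{11}{38}\right) = - \frac{77}{38}$)
$\frac{1325}{3347} + \frac{3656}{p{\left(13,32 \right)}} = \frac{1325}{3347} + \frac{3656}{- \frac{77}{38}} = 1325 \cdot \frac{1}{3347} + 3656 \left(- \frac{38}{77}\right) = \frac{1325}{3347} - \frac{138928}{77} = - \frac{464889991}{257719}$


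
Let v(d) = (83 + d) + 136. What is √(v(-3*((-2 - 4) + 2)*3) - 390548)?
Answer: I*√390293 ≈ 624.73*I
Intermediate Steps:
v(d) = 219 + d
√(v(-3*((-2 - 4) + 2)*3) - 390548) = √((219 - 3*((-2 - 4) + 2)*3) - 390548) = √((219 - 3*(-6 + 2)*3) - 390548) = √((219 - 3*(-4)*3) - 390548) = √((219 + 12*3) - 390548) = √((219 + 36) - 390548) = √(255 - 390548) = √(-390293) = I*√390293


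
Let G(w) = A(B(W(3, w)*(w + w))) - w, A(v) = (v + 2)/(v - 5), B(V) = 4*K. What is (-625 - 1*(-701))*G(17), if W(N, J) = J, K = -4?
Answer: -3724/3 ≈ -1241.3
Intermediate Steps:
B(V) = -16 (B(V) = 4*(-4) = -16)
A(v) = (2 + v)/(-5 + v)
G(w) = ⅔ - w (G(w) = (2 - 16)/(-5 - 16) - w = -14/(-21) - w = -1/21*(-14) - w = ⅔ - w)
(-625 - 1*(-701))*G(17) = (-625 - 1*(-701))*(⅔ - 1*17) = (-625 + 701)*(⅔ - 17) = 76*(-49/3) = -3724/3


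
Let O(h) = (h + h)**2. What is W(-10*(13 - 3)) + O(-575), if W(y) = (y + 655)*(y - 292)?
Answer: 1104940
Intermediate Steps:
W(y) = (-292 + y)*(655 + y) (W(y) = (655 + y)*(-292 + y) = (-292 + y)*(655 + y))
O(h) = 4*h**2 (O(h) = (2*h)**2 = 4*h**2)
W(-10*(13 - 3)) + O(-575) = (-191260 + (-10*(13 - 3))**2 + 363*(-10*(13 - 3))) + 4*(-575)**2 = (-191260 + (-10*10)**2 + 363*(-10*10)) + 4*330625 = (-191260 + (-100)**2 + 363*(-100)) + 1322500 = (-191260 + 10000 - 36300) + 1322500 = -217560 + 1322500 = 1104940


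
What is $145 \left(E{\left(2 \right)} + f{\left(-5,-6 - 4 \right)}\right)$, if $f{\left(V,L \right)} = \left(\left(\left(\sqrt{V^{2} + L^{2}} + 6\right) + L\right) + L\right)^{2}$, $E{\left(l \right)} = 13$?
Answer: $48430 - 20300 \sqrt{5} \approx 3037.8$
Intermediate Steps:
$f{\left(V,L \right)} = \left(6 + \sqrt{L^{2} + V^{2}} + 2 L\right)^{2}$ ($f{\left(V,L \right)} = \left(\left(\left(\sqrt{L^{2} + V^{2}} + 6\right) + L\right) + L\right)^{2} = \left(\left(\left(6 + \sqrt{L^{2} + V^{2}}\right) + L\right) + L\right)^{2} = \left(\left(6 + L + \sqrt{L^{2} + V^{2}}\right) + L\right)^{2} = \left(6 + \sqrt{L^{2} + V^{2}} + 2 L\right)^{2}$)
$145 \left(E{\left(2 \right)} + f{\left(-5,-6 - 4 \right)}\right) = 145 \left(13 + \left(6 + \sqrt{\left(-6 - 4\right)^{2} + \left(-5\right)^{2}} + 2 \left(-6 - 4\right)\right)^{2}\right) = 145 \left(13 + \left(6 + \sqrt{\left(-10\right)^{2} + 25} + 2 \left(-10\right)\right)^{2}\right) = 145 \left(13 + \left(6 + \sqrt{100 + 25} - 20\right)^{2}\right) = 145 \left(13 + \left(6 + \sqrt{125} - 20\right)^{2}\right) = 145 \left(13 + \left(6 + 5 \sqrt{5} - 20\right)^{2}\right) = 145 \left(13 + \left(-14 + 5 \sqrt{5}\right)^{2}\right) = 1885 + 145 \left(-14 + 5 \sqrt{5}\right)^{2}$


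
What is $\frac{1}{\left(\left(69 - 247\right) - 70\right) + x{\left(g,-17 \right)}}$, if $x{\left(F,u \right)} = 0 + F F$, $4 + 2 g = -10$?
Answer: $- \frac{1}{199} \approx -0.0050251$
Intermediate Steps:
$g = -7$ ($g = -2 + \frac{1}{2} \left(-10\right) = -2 - 5 = -7$)
$x{\left(F,u \right)} = F^{2}$ ($x{\left(F,u \right)} = 0 + F^{2} = F^{2}$)
$\frac{1}{\left(\left(69 - 247\right) - 70\right) + x{\left(g,-17 \right)}} = \frac{1}{\left(\left(69 - 247\right) - 70\right) + \left(-7\right)^{2}} = \frac{1}{\left(-178 - 70\right) + 49} = \frac{1}{-248 + 49} = \frac{1}{-199} = - \frac{1}{199}$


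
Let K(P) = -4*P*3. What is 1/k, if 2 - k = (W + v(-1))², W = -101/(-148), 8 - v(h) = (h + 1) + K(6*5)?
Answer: -21904/2977295417 ≈ -7.3570e-6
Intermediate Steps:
K(P) = -12*P
v(h) = 367 - h (v(h) = 8 - ((h + 1) - 72*5) = 8 - ((1 + h) - 12*30) = 8 - ((1 + h) - 360) = 8 - (-359 + h) = 8 + (359 - h) = 367 - h)
W = 101/148 (W = -101*(-1/148) = 101/148 ≈ 0.68243)
k = -2977295417/21904 (k = 2 - (101/148 + (367 - 1*(-1)))² = 2 - (101/148 + (367 + 1))² = 2 - (101/148 + 368)² = 2 - (54565/148)² = 2 - 1*2977339225/21904 = 2 - 2977339225/21904 = -2977295417/21904 ≈ -1.3592e+5)
1/k = 1/(-2977295417/21904) = -21904/2977295417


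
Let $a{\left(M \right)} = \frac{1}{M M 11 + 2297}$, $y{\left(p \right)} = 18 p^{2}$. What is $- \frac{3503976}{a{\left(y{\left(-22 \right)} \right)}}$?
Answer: $-2925436908847656$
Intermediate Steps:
$a{\left(M \right)} = \frac{1}{2297 + 11 M^{2}}$ ($a{\left(M \right)} = \frac{1}{M^{2} \cdot 11 + 2297} = \frac{1}{11 M^{2} + 2297} = \frac{1}{2297 + 11 M^{2}}$)
$- \frac{3503976}{a{\left(y{\left(-22 \right)} \right)}} = - \frac{3503976}{\frac{1}{2297 + 11 \left(18 \left(-22\right)^{2}\right)^{2}}} = - \frac{3503976}{\frac{1}{2297 + 11 \left(18 \cdot 484\right)^{2}}} = - \frac{3503976}{\frac{1}{2297 + 11 \cdot 8712^{2}}} = - \frac{3503976}{\frac{1}{2297 + 11 \cdot 75898944}} = - \frac{3503976}{\frac{1}{2297 + 834888384}} = - \frac{3503976}{\frac{1}{834890681}} = - 3503976 \frac{1}{\frac{1}{834890681}} = \left(-3503976\right) 834890681 = -2925436908847656$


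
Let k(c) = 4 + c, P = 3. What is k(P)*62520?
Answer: 437640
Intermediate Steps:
k(P)*62520 = (4 + 3)*62520 = 7*62520 = 437640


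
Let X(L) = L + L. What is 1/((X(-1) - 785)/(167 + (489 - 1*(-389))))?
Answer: -1045/787 ≈ -1.3278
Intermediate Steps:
X(L) = 2*L
1/((X(-1) - 785)/(167 + (489 - 1*(-389)))) = 1/((2*(-1) - 785)/(167 + (489 - 1*(-389)))) = 1/((-2 - 785)/(167 + (489 + 389))) = 1/(-787/(167 + 878)) = 1/(-787/1045) = -1045/787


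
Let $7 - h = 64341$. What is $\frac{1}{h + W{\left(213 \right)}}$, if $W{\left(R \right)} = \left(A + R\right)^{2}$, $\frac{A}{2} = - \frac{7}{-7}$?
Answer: $- \frac{1}{18109} \approx -5.5221 \cdot 10^{-5}$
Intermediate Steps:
$A = 2$ ($A = 2 \left(- \frac{7}{-7}\right) = 2 \left(\left(-7\right) \left(- \frac{1}{7}\right)\right) = 2 \cdot 1 = 2$)
$W{\left(R \right)} = \left(2 + R\right)^{2}$
$h = -64334$ ($h = 7 - 64341 = -64334$)
$\frac{1}{h + W{\left(213 \right)}} = \frac{1}{-64334 + \left(2 + 213\right)^{2}} = \frac{1}{-64334 + 215^{2}} = \frac{1}{-64334 + 46225} = \frac{1}{-18109} = - \frac{1}{18109}$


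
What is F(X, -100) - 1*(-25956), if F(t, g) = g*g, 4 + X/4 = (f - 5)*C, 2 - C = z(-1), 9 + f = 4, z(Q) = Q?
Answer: 35956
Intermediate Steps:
f = -5 (f = -9 + 4 = -5)
C = 3 (C = 2 - 1*(-1) = 2 + 1 = 3)
X = -136 (X = -16 + 4*((-5 - 5)*3) = -16 + 4*(-10*3) = -16 + 4*(-30) = -16 - 120 = -136)
F(t, g) = g**2
F(X, -100) - 1*(-25956) = (-100)**2 - 1*(-25956) = 10000 + 25956 = 35956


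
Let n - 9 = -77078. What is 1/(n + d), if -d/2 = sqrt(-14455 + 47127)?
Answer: -77069/5939500073 + 8*sqrt(2042)/5939500073 ≈ -1.2915e-5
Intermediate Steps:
d = -8*sqrt(2042) (d = -2*sqrt(-14455 + 47127) = -8*sqrt(2042) ≈ -361.51)
n = -77069 (n = 9 - 77078 = -77069)
1/(n + d) = 1/(-77069 - 8*sqrt(2042))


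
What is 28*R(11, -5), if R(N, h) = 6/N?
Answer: 168/11 ≈ 15.273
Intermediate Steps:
28*R(11, -5) = 28*(6/11) = 168/11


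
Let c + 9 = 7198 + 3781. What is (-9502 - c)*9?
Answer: -184248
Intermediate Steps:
c = 10970 (c = -9 + (7198 + 3781) = -9 + 10979 = 10970)
(-9502 - c)*9 = (-9502 - 1*10970)*9 = (-9502 - 10970)*9 = -20472*9 = -184248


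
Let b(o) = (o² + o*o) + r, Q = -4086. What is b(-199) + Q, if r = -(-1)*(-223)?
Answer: 74893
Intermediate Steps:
r = -223 (r = -1*223 = -223)
b(o) = -223 + 2*o² (b(o) = (o² + o*o) - 223 = (o² + o²) - 223 = 2*o² - 223 = -223 + 2*o²)
b(-199) + Q = (-223 + 2*(-199)²) - 4086 = (-223 + 2*39601) - 4086 = (-223 + 79202) - 4086 = 78979 - 4086 = 74893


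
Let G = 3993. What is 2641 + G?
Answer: 6634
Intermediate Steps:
2641 + G = 2641 + 3993 = 6634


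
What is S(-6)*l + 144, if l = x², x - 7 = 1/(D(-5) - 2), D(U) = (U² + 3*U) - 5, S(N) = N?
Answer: -536/3 ≈ -178.67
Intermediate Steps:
D(U) = -5 + U² + 3*U
x = 22/3 (x = 7 + 1/((-5 + (-5)² + 3*(-5)) - 2) = 7 + 1/((-5 + 25 - 15) - 2) = 7 + 1/(5 - 2) = 7 + 1/3 = 7 + ⅓ = 22/3 ≈ 7.3333)
l = 484/9 (l = (22/3)² = 484/9 ≈ 53.778)
S(-6)*l + 144 = -6*484/9 + 144 = -968/3 + 144 = -536/3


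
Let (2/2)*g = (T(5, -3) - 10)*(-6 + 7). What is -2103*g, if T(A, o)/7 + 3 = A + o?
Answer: 35751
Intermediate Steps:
T(A, o) = -21 + 7*A + 7*o (T(A, o) = -21 + 7*(A + o) = -21 + (7*A + 7*o) = -21 + 7*A + 7*o)
g = -17 (g = ((-21 + 7*5 + 7*(-3)) - 10)*(-6 + 7) = ((-21 + 35 - 21) - 10)*1 = (-7 - 10)*1 = -17*1 = -17)
-2103*g = -2103*(-17) = 35751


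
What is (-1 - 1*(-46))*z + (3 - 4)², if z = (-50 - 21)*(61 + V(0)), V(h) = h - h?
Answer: -194894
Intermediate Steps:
V(h) = 0
z = -4331 (z = (-50 - 21)*(61 + 0) = -71*61 = -4331)
(-1 - 1*(-46))*z + (3 - 4)² = (-1 - 1*(-46))*(-4331) + (3 - 4)² = (-1 + 46)*(-4331) + (-1)² = 45*(-4331) + 1 = -194895 + 1 = -194894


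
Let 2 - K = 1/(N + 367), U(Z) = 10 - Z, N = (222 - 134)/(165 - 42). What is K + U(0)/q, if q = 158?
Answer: 7362610/3573091 ≈ 2.0606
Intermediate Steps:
N = 88/123 ≈ 0.71545
K = 90335/45229 (K = 2 - 1/(88/123 + 367) = 2 - 1/45229/123 = 2 - 1*123/45229 = 2 - 123/45229 = 90335/45229 ≈ 1.9973)
K + U(0)/q = 90335/45229 + (10 - 1*0)/158 = 90335/45229 + (10 + 0)*(1/158) = 90335/45229 + 10*(1/158) = 90335/45229 + 5/79 = 7362610/3573091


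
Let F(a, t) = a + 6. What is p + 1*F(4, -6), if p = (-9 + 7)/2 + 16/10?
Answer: 53/5 ≈ 10.600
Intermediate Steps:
F(a, t) = 6 + a
p = ⅗ (p = -2*½ + 16*(⅒) = -1 + 8/5 = ⅗ ≈ 0.60000)
p + 1*F(4, -6) = ⅗ + 1*(6 + 4) = ⅗ + 1*10 = ⅗ + 10 = 53/5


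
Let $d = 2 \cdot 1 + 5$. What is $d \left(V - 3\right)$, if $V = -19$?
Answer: $-154$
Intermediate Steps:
$d = 7$ ($d = 2 + 5 = 7$)
$d \left(V - 3\right) = 7 \left(-19 - 3\right) = 7 \left(-22\right) = -154$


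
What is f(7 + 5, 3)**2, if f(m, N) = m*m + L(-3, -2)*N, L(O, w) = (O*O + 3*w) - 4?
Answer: 19881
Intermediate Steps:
L(O, w) = -4 + O**2 + 3*w (L(O, w) = (O**2 + 3*w) - 4 = -4 + O**2 + 3*w)
f(m, N) = m**2 - N (f(m, N) = m*m + (-4 + (-3)**2 + 3*(-2))*N = m**2 + (-4 + 9 - 6)*N = m**2 - N)
f(7 + 5, 3)**2 = ((7 + 5)**2 - 1*3)**2 = (12**2 - 3)**2 = (144 - 3)**2 = 141**2 = 19881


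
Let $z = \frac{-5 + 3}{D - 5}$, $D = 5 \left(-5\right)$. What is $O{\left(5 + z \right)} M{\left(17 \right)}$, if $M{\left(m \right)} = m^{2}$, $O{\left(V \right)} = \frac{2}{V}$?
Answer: $\frac{4335}{38} \approx 114.08$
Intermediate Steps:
$D = -25$
$z = \frac{1}{15}$ ($z = \frac{-5 + 3}{-25 - 5} = - \frac{2}{-30} = \left(-2\right) \left(- \frac{1}{30}\right) = \frac{1}{15} \approx 0.066667$)
$O{\left(5 + z \right)} M{\left(17 \right)} = \frac{2}{5 + \frac{1}{15}} \cdot 17^{2} = \frac{2}{\frac{76}{15}} \cdot 289 = 2 \cdot \frac{15}{76} \cdot 289 = \frac{15}{38} \cdot 289 = \frac{4335}{38}$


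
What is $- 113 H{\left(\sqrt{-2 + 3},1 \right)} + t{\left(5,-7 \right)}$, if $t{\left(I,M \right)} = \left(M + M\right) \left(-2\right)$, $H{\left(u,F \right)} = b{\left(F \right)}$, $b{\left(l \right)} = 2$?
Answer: $-198$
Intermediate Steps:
$H{\left(u,F \right)} = 2$
$t{\left(I,M \right)} = - 4 M$ ($t{\left(I,M \right)} = 2 M \left(-2\right) = - 4 M$)
$- 113 H{\left(\sqrt{-2 + 3},1 \right)} + t{\left(5,-7 \right)} = \left(-113\right) 2 - -28 = -226 + 28 = -198$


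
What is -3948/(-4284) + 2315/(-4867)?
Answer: 110684/248217 ≈ 0.44592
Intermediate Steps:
-3948/(-4284) + 2315/(-4867) = -3948*(-1/4284) + 2315*(-1/4867) = 47/51 - 2315/4867 = 110684/248217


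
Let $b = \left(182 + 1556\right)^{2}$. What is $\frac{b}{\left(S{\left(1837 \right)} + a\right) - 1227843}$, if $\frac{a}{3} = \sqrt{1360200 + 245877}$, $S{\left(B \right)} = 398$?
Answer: $- \frac{926918593645}{376651693333} - \frac{6796449 \sqrt{178453}}{376651693333} \approx -2.4686$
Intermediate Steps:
$a = 9 \sqrt{178453}$ ($a = 3 \sqrt{1360200 + 245877} = 3 \sqrt{1606077} = 3 \cdot 3 \sqrt{178453} = 9 \sqrt{178453} \approx 3801.9$)
$b = 3020644$ ($b = 1738^{2} = 3020644$)
$\frac{b}{\left(S{\left(1837 \right)} + a\right) - 1227843} = \frac{3020644}{\left(398 + 9 \sqrt{178453}\right) - 1227843} = \frac{3020644}{-1227445 + 9 \sqrt{178453}}$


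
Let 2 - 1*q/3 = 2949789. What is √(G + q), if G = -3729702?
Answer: I*√12579063 ≈ 3546.7*I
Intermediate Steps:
q = -8849361 (q = 6 - 3*2949789 = 6 - 8849367 = -8849361)
√(G + q) = √(-3729702 - 8849361) = √(-12579063) = I*√12579063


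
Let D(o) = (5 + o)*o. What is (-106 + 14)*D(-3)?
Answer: 552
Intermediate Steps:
D(o) = o*(5 + o)
(-106 + 14)*D(-3) = (-106 + 14)*(-3*(5 - 3)) = -(-276)*2 = -92*(-6) = 552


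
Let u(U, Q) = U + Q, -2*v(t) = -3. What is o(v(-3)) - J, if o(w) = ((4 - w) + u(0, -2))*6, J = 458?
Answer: -455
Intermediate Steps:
v(t) = 3/2 (v(t) = -½*(-3) = 3/2)
u(U, Q) = Q + U
o(w) = 12 - 6*w (o(w) = ((4 - w) + (-2 + 0))*6 = ((4 - w) - 2)*6 = (2 - w)*6 = 12 - 6*w)
o(v(-3)) - J = (12 - 6*3/2) - 1*458 = (12 - 9) - 458 = 3 - 458 = -455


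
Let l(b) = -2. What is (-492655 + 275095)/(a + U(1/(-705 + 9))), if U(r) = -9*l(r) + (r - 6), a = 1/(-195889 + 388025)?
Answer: -1818348204960/100283027 ≈ -18132.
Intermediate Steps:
a = 1/192136 ≈ 5.2046e-6
U(r) = 12 + r (U(r) = -9*(-2) + (r - 6) = 18 + (-6 + r) = 12 + r)
(-492655 + 275095)/(a + U(1/(-705 + 9))) = (-492655 + 275095)/(1/192136 + (12 + 1/(-705 + 9))) = -217560/(1/192136 + (12 + 1/(-696))) = -217560/(1/192136 + (12 - 1/696)) = -217560/(1/192136 + 8351/696) = -217560/100283027/8357916 = -217560*8357916/100283027 = -1818348204960/100283027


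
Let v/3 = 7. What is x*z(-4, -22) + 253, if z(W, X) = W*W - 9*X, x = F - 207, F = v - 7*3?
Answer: -44045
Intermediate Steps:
v = 21 (v = 3*7 = 21)
F = 0 (F = 21 - 7*3 = 21 - 21 = 0)
x = -207 (x = 0 - 207 = -207)
z(W, X) = W² - 9*X
x*z(-4, -22) + 253 = -207*((-4)² - 9*(-22)) + 253 = -207*(16 + 198) + 253 = -207*214 + 253 = -44298 + 253 = -44045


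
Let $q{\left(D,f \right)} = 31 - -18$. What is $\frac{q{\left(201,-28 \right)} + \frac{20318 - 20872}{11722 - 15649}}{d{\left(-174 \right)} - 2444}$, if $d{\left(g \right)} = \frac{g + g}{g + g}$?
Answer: $- \frac{192977}{9593661} \approx -0.020115$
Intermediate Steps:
$q{\left(D,f \right)} = 49$ ($q{\left(D,f \right)} = 31 + 18 = 49$)
$d{\left(g \right)} = 1$ ($d{\left(g \right)} = \frac{2 g}{2 g} = 2 g \frac{1}{2 g} = 1$)
$\frac{q{\left(201,-28 \right)} + \frac{20318 - 20872}{11722 - 15649}}{d{\left(-174 \right)} - 2444} = \frac{49 + \frac{20318 - 20872}{11722 - 15649}}{1 - 2444} = \frac{49 - \frac{554}{-3927}}{-2443} = \left(49 - - \frac{554}{3927}\right) \left(- \frac{1}{2443}\right) = \left(49 + \frac{554}{3927}\right) \left(- \frac{1}{2443}\right) = \frac{192977}{3927} \left(- \frac{1}{2443}\right) = - \frac{192977}{9593661}$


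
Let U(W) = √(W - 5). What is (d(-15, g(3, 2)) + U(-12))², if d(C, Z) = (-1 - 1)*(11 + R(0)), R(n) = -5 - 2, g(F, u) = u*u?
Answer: (8 - I*√17)² ≈ 47.0 - 65.97*I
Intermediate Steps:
g(F, u) = u²
R(n) = -7
U(W) = √(-5 + W)
d(C, Z) = -8 (d(C, Z) = (-1 - 1)*(11 - 7) = -2*4 = -8)
(d(-15, g(3, 2)) + U(-12))² = (-8 + √(-5 - 12))² = (-8 + √(-17))² = (-8 + I*√17)²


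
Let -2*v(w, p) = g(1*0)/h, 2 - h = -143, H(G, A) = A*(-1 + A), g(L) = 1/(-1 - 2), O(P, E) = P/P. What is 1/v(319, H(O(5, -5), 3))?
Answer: 870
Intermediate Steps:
O(P, E) = 1
g(L) = -1/3 (g(L) = 1/(-3) = -1/3)
h = 145 (h = 2 - 1*(-143) = 2 + 143 = 145)
v(w, p) = 1/870 (v(w, p) = -(-1)/(6*145) = -1/2*(-1/435) = 1/870)
1/v(319, H(O(5, -5), 3)) = 1/(1/870) = 870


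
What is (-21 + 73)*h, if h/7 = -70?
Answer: -25480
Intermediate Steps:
h = -490 (h = 7*(-70) = -490)
(-21 + 73)*h = (-21 + 73)*(-490) = 52*(-490) = -25480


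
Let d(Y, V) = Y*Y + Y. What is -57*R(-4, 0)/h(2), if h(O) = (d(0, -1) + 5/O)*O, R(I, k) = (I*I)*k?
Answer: 0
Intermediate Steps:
d(Y, V) = Y + Y² (d(Y, V) = Y² + Y = Y + Y²)
R(I, k) = k*I² (R(I, k) = I²*k = k*I²)
h(O) = 5 (h(O) = (0*(1 + 0) + 5/O)*O = (0*1 + 5/O)*O = (0 + 5/O)*O = (5/O)*O = 5)
-57*R(-4, 0)/h(2) = -57*0*(-4)²/5 = -57*0*16/5 = -0/5 = -57*0 = 0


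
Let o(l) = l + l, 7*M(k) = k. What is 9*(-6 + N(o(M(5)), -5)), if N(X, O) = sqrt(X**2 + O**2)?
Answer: -54 + 45*sqrt(53)/7 ≈ -7.1993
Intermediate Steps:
M(k) = k/7
o(l) = 2*l
N(X, O) = sqrt(O**2 + X**2)
9*(-6 + N(o(M(5)), -5)) = 9*(-6 + sqrt((-5)**2 + (2*((1/7)*5))**2)) = 9*(-6 + sqrt(25 + (2*(5/7))**2)) = 9*(-6 + sqrt(25 + (10/7)**2)) = 9*(-6 + sqrt(25 + 100/49)) = 9*(-6 + sqrt(1325/49)) = 9*(-6 + 5*sqrt(53)/7) = -54 + 45*sqrt(53)/7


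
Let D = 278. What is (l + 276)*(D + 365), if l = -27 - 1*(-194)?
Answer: 284849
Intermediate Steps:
l = 167 (l = -27 + 194 = 167)
(l + 276)*(D + 365) = (167 + 276)*(278 + 365) = 443*643 = 284849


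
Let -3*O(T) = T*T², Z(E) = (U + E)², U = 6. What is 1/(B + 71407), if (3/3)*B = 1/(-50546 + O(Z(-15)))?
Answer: 227693/16258874050 ≈ 1.4004e-5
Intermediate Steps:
Z(E) = (6 + E)²
O(T) = -T³/3 (O(T) = -T*T²/3 = -T³/3)
B = -1/227693 (B = 1/(-50546 - (6 - 15)⁶/3) = 1/(-50546 - ((-9)²)³/3) = 1/(-50546 - ⅓*81³) = 1/(-50546 - ⅓*531441) = 1/(-50546 - 177147) = 1/(-227693) = -1/227693 ≈ -4.3919e-6)
1/(B + 71407) = 1/(-1/227693 + 71407) = 1/(16258874050/227693) = 227693/16258874050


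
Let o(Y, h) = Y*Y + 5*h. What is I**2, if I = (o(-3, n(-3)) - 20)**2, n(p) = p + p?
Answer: 2825761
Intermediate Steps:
n(p) = 2*p
o(Y, h) = Y**2 + 5*h
I = 1681 (I = (((-3)**2 + 5*(2*(-3))) - 20)**2 = ((9 + 5*(-6)) - 20)**2 = ((9 - 30) - 20)**2 = (-21 - 20)**2 = (-41)**2 = 1681)
I**2 = 1681**2 = 2825761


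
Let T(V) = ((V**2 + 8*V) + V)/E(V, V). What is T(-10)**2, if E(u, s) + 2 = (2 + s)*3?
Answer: 25/169 ≈ 0.14793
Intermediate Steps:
E(u, s) = 4 + 3*s (E(u, s) = -2 + (2 + s)*3 = -2 + (6 + 3*s) = 4 + 3*s)
T(V) = (V**2 + 9*V)/(4 + 3*V) (T(V) = ((V**2 + 8*V) + V)/(4 + 3*V) = (V**2 + 9*V)/(4 + 3*V))
T(-10)**2 = (-10*(9 - 10)/(4 + 3*(-10)))**2 = (-10*(-1)/(4 - 30))**2 = (-10*(-1)/(-26))**2 = (-10*(-1/26)*(-1))**2 = (-5/13)**2 = 25/169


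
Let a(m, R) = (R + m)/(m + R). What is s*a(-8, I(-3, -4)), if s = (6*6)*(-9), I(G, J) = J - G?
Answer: -324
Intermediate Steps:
a(m, R) = 1 (a(m, R) = (R + m)/(R + m) = 1)
s = -324 (s = 36*(-9) = -324)
s*a(-8, I(-3, -4)) = -324*1 = -324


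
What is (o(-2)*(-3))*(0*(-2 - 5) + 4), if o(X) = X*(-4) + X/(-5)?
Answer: -504/5 ≈ -100.80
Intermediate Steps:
o(X) = -21*X/5 (o(X) = -4*X + X*(-⅕) = -4*X - X/5 = -21*X/5)
(o(-2)*(-3))*(0*(-2 - 5) + 4) = (-21/5*(-2)*(-3))*(0*(-2 - 5) + 4) = ((42/5)*(-3))*(0*(-7) + 4) = -126*(0 + 4)/5 = -126/5*4 = -504/5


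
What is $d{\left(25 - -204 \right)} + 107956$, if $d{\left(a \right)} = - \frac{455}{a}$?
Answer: $\frac{24721469}{229} \approx 1.0795 \cdot 10^{5}$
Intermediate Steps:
$d{\left(25 - -204 \right)} + 107956 = - \frac{455}{25 - -204} + 107956 = - \frac{455}{25 + 204} + 107956 = - \frac{455}{229} + 107956 = \frac{24721469}{229}$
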